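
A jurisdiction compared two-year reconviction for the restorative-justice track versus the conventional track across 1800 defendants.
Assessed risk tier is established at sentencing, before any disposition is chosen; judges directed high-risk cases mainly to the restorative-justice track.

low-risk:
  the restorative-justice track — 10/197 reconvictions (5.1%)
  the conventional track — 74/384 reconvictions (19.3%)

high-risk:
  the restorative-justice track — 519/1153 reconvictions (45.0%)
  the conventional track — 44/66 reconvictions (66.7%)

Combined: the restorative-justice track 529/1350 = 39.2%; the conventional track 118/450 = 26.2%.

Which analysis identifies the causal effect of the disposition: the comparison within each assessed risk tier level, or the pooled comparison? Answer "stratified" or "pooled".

stratified

Assessed risk tier satisfies the back-door criterion: it is not a descendant of the disposition, and it blocks the spurious path from disposition to outcome. Adjusting for it (i.e., using the within-assessed risk tier rates) gives the causal effect.
Within each level — low-risk: 5.1% vs 19.3%; high-risk: 45.0% vs 66.7% — the restorative-justice track is lower every time.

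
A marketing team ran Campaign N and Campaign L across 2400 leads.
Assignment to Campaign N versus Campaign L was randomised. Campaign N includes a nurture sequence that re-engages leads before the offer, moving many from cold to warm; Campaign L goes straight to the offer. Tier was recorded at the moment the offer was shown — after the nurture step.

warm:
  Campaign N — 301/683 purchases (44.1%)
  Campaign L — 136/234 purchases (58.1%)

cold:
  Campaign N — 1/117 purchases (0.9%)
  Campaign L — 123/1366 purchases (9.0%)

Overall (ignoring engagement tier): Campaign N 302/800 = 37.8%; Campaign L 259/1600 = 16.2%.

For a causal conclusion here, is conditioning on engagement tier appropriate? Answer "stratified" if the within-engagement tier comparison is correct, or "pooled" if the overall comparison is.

Engagement tier lies on the pathway campaign → engagement tier → outcome, so adjusting for it blocks the indirect effect. For the total causal effect of campaign, use the unadjusted pooled rates.
Pooled: Campaign N 37.8% vs Campaign L 16.2%; Campaign N is higher overall.

pooled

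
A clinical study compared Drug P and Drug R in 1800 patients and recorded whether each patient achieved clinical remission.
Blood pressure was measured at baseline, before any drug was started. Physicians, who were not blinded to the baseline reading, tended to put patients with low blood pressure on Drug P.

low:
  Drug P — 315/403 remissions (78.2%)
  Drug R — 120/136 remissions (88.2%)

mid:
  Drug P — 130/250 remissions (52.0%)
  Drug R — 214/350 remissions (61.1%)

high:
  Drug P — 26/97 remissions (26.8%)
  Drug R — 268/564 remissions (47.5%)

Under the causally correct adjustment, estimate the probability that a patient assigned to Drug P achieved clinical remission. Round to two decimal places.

Since blood pressure is a pre-existing factor (not a product of the drug) and it affects the outcome on its own, it is a confounder. The stratified rates, not the pooled rate, identify the causal effect.
Standardising Drug P to the population blood pressure mix: 0.299·315/403 + 0.333·130/250 + 0.367·26/97 = 0.506.

0.51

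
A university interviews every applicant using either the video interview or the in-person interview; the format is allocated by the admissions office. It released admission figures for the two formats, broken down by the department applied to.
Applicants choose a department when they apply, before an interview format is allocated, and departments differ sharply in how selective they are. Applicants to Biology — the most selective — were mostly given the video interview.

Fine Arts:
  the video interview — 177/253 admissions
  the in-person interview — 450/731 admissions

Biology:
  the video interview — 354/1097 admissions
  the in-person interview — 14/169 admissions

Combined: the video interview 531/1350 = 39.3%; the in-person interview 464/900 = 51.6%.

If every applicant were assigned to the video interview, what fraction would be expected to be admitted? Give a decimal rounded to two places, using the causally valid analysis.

The imbalance in department arose from how applicants were allocated, not from anything the interview format did; and department independently affects the outcome. The pooled gap is confounded — condition on department.
Standardising the video interview to the population department mix: 0.437·177/253 + 0.563·354/1097 = 0.488.

0.49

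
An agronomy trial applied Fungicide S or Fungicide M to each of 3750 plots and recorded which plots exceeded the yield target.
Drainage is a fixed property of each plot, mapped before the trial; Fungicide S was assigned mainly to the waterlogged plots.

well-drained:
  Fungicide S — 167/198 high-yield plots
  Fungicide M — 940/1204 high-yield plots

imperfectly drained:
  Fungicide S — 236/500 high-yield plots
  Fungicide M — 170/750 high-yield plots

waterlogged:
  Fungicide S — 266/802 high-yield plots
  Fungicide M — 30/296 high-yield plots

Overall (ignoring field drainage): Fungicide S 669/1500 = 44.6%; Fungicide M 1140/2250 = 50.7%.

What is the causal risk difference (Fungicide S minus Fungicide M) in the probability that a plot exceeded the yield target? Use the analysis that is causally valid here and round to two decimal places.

The stratified and pooled comparisons disagree (Fungicide S wins within each field drainage; Fungicide M wins overall), so the answer turns on the causal role of field drainage.
Since field drainage is a pre-existing factor (not a product of the fungicide) and it affects the outcome on its own, it is a confounder. The stratified rates, not the pooled rate, identify the causal effect.
Adjusting over the population distribution of field drainage: 0.374·(0.843−0.781) + 0.333·(0.472−0.227) + 0.293·(0.332−0.101) = +0.173.

+0.17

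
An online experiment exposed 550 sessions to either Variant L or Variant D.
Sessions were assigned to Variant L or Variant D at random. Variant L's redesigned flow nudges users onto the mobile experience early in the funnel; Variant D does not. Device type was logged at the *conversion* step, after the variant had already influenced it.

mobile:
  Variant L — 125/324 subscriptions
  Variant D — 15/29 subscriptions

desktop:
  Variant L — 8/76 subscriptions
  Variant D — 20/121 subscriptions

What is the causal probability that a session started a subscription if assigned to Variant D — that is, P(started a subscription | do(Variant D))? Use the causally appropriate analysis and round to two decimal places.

0.23

Device type is downstream of the variant. One should not condition on a consequence of treatment, so the overall rates are the right comparison.
So P(outcome | do(Variant D)) is just the pooled rate for Variant D: 35/150 = 0.233.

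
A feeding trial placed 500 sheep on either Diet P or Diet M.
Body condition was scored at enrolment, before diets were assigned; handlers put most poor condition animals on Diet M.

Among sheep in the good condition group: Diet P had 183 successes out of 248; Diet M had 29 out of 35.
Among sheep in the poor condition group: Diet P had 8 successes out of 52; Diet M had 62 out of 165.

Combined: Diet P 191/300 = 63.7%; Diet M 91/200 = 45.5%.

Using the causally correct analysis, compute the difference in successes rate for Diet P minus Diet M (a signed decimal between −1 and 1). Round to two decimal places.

-0.15

Within every starting body condition level Diet M has the higher rate, yet pooled Diet P does — Simpson's reversal.
Starting body condition differs across diets for reasons unrelated to any effect of the diet itself, and it separately predicts the outcome — a classic confounder. We must compare within starting body condition levels.
Adjusting over the population distribution of starting body condition: 0.566·(0.738−0.829) + 0.434·(0.154−0.376) = -0.148.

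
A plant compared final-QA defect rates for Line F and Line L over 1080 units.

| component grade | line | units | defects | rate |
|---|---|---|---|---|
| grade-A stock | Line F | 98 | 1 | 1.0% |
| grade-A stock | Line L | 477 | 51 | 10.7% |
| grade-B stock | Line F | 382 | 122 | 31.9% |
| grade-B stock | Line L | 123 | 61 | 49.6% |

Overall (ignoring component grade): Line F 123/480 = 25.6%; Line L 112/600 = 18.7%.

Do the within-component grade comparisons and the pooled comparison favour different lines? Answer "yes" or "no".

Within each component grade level (grade-A stock 1.0% vs 10.7%; grade-B stock 31.9% vs 49.6%), Line F has the lower rate every time. Pooled: 25.6% vs 18.7% — Line L has the lower rate overall. The two comparisons disagree.

yes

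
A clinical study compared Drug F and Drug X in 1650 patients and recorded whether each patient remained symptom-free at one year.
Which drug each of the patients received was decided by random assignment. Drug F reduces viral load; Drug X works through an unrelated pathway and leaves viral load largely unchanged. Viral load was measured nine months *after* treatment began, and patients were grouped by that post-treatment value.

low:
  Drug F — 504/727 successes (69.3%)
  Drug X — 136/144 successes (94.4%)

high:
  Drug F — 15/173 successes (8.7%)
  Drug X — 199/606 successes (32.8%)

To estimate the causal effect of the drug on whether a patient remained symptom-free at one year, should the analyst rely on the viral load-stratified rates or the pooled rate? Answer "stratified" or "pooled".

pooled

Within every viral load level Drug X has the higher rate, yet pooled Drug F does — Simpson's reversal.
The distribution of viral load is itself part of what the drug does — it is an intermediate outcome. Holding it fixed would remove that part of the effect; the total effect is the pooled difference.
Pooled: Drug F 57.7% vs Drug X 44.7%; Drug F is higher overall.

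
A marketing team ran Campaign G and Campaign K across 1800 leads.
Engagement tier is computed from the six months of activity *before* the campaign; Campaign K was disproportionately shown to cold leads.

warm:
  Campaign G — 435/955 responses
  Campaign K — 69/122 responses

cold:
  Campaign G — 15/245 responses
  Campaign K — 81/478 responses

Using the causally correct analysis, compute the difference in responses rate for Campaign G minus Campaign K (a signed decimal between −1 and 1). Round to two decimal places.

The engagement tier-specific comparison favours Campaign K throughout, but the pooled figures favour Campaign G. The question is whether to condition on engagement tier.
Engagement tier is set before the campaign has any effect — it is not caused by the campaign — and it independently drives the outcome. That makes it a confounder, so the causal comparison is within engagement tier levels.
Adjusting over the population distribution of engagement tier: 0.598·(0.455−0.566) + 0.402·(0.061−0.169) = -0.109.

-0.11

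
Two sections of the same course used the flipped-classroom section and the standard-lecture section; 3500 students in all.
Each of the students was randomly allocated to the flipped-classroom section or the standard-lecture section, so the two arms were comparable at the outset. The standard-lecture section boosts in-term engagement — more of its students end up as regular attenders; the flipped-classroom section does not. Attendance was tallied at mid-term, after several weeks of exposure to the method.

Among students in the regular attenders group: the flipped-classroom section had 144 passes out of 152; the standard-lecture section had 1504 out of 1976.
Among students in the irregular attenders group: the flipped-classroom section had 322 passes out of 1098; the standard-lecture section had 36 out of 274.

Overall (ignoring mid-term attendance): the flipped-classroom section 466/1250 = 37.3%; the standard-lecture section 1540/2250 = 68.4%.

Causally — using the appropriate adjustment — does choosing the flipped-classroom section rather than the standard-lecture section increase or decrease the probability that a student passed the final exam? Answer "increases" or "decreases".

decreases

Mid-term attendance is downstream of the teaching method. One should not condition on a consequence of treatment, so the overall rates are the right comparison.
Pooled: the flipped-classroom section 37.3% vs the standard-lecture section 68.4%; the standard-lecture section is higher overall.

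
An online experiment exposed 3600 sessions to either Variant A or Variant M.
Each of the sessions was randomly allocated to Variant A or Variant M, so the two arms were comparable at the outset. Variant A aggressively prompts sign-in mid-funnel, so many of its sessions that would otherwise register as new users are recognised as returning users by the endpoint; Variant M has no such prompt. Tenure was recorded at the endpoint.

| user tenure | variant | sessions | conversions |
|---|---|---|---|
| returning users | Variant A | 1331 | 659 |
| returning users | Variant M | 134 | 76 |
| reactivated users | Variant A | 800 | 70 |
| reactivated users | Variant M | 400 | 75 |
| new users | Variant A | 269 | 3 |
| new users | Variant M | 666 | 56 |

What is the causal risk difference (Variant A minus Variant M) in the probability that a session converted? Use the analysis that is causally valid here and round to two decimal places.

+0.13

The user tenure-specific comparison favours Variant M throughout, but the pooled figures favour Variant A. The question is whether to condition on user tenure.
Because the variant influences user tenure, user tenure is a post-treatment mediator, not a confounder. Stratifying on it would bias the estimate; the causal effect is the crude pooled difference.
The causal difference is the pooled difference: 0.305 − 0.172 = +0.133.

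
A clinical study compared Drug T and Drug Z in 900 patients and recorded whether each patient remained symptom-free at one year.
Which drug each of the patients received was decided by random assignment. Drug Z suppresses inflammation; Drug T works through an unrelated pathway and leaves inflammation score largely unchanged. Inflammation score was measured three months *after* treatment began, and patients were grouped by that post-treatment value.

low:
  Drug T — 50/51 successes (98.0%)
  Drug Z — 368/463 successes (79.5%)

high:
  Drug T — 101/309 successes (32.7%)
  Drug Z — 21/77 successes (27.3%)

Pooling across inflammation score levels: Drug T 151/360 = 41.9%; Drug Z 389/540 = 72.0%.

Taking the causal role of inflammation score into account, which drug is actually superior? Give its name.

Within every inflammation score level Drug T has the higher rate, yet pooled Drug Z does — Simpson's reversal.
Stratifying would compare drugs among patients the drugs themselves sorted into inflammation score groups — a form of selection on an intermediate. The unconditioned pooled rates give the total causal effect.
Pooled: Drug T 41.9% vs Drug Z 72.0%; Drug Z is higher overall.

Drug Z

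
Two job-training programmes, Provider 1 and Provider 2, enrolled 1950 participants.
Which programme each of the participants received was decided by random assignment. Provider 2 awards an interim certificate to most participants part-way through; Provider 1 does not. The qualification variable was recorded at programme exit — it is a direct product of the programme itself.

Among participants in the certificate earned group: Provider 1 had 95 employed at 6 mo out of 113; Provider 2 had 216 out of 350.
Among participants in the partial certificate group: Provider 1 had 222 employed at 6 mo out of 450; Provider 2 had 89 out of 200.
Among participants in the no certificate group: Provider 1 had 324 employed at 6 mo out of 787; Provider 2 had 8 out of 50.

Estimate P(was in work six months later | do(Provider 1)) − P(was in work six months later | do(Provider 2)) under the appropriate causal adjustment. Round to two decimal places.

The stratified and pooled comparisons disagree (Provider 1 wins within each qualification attained during the programme; Provider 2 wins overall), so the answer turns on the causal role of qualification attained during the programme.
Because the programme influences qualification attained during the programme, qualification attained during the programme is a post-treatment mediator, not a confounder. Stratifying on it would bias the estimate; the causal effect is the crude pooled difference.
The causal difference is the pooled difference: 0.475 − 0.522 = -0.047.

-0.05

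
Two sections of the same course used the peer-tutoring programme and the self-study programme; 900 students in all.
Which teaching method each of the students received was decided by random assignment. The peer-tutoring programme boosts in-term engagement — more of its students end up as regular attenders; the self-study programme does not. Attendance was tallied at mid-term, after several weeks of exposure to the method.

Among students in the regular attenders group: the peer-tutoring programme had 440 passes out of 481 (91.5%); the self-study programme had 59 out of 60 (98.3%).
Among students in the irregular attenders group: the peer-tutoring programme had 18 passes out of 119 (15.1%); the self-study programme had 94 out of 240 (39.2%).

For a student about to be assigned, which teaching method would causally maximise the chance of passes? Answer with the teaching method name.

the peer-tutoring programme

Within every mid-term attendance level the self-study programme has the higher rate, yet pooled the peer-tutoring programme does — Simpson's reversal.
Mid-term attendance is recorded after the teaching method and is itself shifted by it — it sits on the causal path from teaching method to outcome. Conditioning on a mediator would strip out part of the effect we want; the pooled comparison gives the total causal effect.
Pooled: the peer-tutoring programme 76.3% vs the self-study programme 51.0%; the peer-tutoring programme is higher overall.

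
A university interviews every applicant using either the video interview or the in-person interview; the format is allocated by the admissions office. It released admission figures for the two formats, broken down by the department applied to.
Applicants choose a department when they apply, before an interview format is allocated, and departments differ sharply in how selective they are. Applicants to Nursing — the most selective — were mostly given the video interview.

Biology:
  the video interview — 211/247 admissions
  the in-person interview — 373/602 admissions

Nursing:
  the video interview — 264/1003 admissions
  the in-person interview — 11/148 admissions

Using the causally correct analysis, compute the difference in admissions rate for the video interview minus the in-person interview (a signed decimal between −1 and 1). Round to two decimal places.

+0.21

The stratified and pooled comparisons disagree (the video interview wins within each department; the in-person interview wins overall), so the answer turns on the causal role of department.
Nothing the interview format does changes department; the imbalance is an allocation artefact. With department also predicting the outcome, the pooled figure is confounded, and the within-stratum comparison is the causal one.
Adjusting over the population distribution of department: 0.424·(0.854−0.620) + 0.576·(0.263−0.074) = +0.208.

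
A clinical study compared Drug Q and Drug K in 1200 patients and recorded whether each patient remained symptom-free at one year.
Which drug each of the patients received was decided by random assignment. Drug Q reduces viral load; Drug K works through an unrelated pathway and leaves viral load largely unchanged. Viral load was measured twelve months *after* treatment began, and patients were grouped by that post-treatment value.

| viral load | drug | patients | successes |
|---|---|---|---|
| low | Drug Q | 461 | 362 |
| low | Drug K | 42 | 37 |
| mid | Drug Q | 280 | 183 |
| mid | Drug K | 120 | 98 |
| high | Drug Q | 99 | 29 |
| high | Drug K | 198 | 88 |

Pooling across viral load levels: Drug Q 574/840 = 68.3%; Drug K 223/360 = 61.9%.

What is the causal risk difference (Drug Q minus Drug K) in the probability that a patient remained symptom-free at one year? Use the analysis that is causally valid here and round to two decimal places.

+0.06

Drug K is higher inside every viral load stratum but Drug Q is higher in aggregate. Whether to stratify depends on how viral load relates to the drug.
Viral load here is a post-treatment variable shaped by the drug; conditioning on it would introduce bias rather than remove it. The overall comparison is the causal one.
The causal difference is the pooled difference: 0.683 − 0.619 = +0.064.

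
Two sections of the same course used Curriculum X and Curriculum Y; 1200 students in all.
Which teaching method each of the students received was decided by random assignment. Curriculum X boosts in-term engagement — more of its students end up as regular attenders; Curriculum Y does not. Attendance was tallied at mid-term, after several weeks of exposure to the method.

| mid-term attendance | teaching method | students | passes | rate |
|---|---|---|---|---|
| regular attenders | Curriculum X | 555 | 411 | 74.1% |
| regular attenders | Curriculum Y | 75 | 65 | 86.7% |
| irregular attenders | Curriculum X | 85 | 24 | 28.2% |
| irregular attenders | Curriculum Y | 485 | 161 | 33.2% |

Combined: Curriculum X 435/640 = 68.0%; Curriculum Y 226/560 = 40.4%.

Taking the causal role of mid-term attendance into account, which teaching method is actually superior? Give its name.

The mid-term attendance-specific comparison favours Curriculum Y throughout, but the pooled figures favour Curriculum X. The question is whether to condition on mid-term attendance.
Mid-term attendance lies on the pathway teaching method → mid-term attendance → outcome, so adjusting for it blocks the indirect effect. For the total causal effect of teaching method, use the unadjusted pooled rates.
Pooled: Curriculum X 68.0% vs Curriculum Y 40.4%; Curriculum X is higher overall.

Curriculum X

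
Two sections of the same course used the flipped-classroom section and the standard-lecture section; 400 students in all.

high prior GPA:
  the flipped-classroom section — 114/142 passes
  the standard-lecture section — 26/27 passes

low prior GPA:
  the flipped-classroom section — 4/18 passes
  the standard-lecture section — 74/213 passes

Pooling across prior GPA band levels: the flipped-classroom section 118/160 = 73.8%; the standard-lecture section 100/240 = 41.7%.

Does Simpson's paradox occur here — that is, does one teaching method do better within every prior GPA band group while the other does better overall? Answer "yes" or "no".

yes

Within each prior GPA band level (high prior GPA 80.3% vs 96.3%; low prior GPA 22.2% vs 34.7%), the standard-lecture section has the higher rate every time. Pooled: 73.8% vs 41.7% — the flipped-classroom section has the higher rate overall. The two comparisons disagree.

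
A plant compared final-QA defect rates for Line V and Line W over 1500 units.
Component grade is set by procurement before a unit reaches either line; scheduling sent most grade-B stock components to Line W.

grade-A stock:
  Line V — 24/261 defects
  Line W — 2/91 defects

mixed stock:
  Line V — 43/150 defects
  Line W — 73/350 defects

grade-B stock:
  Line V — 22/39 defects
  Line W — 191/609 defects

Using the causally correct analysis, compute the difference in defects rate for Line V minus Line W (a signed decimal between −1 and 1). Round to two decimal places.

The component grade-specific comparison favours Line W throughout, but the pooled figures favour Line V. The question is whether to condition on component grade.
Component grade is set before the line has any effect — it is not caused by the line — and it independently drives the outcome. That makes it a confounder, so the causal comparison is within component grade levels.
Adjusting over the population distribution of component grade: 0.235·(0.092−0.022) + 0.333·(0.287−0.209) + 0.432·(0.564−0.314) = +0.151.

+0.15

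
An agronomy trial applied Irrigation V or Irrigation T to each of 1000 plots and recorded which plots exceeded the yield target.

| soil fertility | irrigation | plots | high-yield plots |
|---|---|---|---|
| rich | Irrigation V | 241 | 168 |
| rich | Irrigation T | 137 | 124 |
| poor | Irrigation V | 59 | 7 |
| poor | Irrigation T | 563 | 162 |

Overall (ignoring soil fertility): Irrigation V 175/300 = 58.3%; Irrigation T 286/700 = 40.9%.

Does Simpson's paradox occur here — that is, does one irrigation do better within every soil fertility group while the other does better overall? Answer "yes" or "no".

yes

Within each soil fertility level (rich 69.7% vs 90.5%; poor 11.9% vs 28.8%), Irrigation T has the higher rate every time. Pooled: 58.3% vs 40.9% — Irrigation V has the higher rate overall. The two comparisons disagree.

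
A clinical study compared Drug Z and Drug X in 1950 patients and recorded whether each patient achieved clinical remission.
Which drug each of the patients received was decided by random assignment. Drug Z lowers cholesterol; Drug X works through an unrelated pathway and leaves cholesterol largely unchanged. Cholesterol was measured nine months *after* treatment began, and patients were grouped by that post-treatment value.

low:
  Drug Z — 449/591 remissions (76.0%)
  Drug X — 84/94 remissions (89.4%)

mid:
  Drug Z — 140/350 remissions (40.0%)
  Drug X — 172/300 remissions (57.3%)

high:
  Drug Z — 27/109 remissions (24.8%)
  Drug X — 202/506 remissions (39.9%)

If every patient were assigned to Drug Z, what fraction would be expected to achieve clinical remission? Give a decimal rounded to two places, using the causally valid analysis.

Cholesterol is downstream of the drug. One should not condition on a consequence of treatment, so the overall rates are the right comparison.
So P(outcome | do(Drug Z)) is just the pooled rate for Drug Z: 616/1050 = 0.587.

0.59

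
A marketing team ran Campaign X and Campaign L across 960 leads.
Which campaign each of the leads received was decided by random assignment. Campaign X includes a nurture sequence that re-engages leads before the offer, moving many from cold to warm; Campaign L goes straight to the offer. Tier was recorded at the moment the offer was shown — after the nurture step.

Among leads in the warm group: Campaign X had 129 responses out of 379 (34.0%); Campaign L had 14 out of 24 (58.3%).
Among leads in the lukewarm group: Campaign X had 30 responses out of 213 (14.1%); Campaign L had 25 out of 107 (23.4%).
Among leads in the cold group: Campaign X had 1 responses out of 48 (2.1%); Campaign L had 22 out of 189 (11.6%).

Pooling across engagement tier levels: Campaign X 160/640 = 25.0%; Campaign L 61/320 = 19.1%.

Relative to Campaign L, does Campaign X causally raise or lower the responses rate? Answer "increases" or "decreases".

The distribution of engagement tier is itself part of what the campaign does — it is an intermediate outcome. Holding it fixed would remove that part of the effect; the total effect is the pooled difference.
Pooled: Campaign X 25.0% vs Campaign L 19.1%; Campaign X is higher overall.

increases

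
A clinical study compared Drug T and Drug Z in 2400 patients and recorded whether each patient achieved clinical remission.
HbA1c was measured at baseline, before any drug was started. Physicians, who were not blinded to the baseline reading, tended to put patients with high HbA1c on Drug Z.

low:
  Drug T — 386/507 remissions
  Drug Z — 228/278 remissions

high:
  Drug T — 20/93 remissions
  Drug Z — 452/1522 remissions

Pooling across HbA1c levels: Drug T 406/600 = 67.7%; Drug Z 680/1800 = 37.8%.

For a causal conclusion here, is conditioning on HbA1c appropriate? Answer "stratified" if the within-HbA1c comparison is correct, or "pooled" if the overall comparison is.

The stratified and pooled comparisons disagree (Drug Z wins within each HbA1c; Drug T wins overall), so the answer turns on the causal role of HbA1c.
Nothing the drug does changes HbA1c; the imbalance is an allocation artefact. With HbA1c also predicting the outcome, the pooled figure is confounded, and the within-stratum comparison is the causal one.
Within each level — low: 76.1% vs 82.0%; high: 21.5% vs 29.7% — Drug Z is higher every time.

stratified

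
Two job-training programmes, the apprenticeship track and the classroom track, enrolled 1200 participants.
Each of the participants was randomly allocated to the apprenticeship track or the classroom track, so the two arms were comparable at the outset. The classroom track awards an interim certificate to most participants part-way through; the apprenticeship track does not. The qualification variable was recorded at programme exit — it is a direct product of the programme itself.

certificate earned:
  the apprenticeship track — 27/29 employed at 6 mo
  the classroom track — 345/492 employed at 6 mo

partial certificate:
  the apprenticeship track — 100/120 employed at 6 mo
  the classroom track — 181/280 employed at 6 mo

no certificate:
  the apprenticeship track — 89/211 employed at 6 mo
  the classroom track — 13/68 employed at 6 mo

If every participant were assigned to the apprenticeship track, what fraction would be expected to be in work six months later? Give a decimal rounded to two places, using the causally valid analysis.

The distribution of qualification attained during the programme is itself part of what the programme does — it is an intermediate outcome. Holding it fixed would remove that part of the effect; the total effect is the pooled difference.
So P(outcome | do(the apprenticeship track)) is just the pooled rate for the apprenticeship track: 216/360 = 0.600.

0.60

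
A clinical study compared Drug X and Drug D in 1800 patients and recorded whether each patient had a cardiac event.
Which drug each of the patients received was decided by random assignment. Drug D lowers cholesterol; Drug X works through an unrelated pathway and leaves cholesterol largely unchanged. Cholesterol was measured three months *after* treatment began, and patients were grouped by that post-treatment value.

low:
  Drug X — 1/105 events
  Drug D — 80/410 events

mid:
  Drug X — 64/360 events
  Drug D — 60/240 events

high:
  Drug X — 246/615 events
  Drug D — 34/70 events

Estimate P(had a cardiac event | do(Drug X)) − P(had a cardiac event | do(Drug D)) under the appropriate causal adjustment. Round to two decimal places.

+0.05

The cholesterol-specific comparison favours Drug X throughout, but the pooled figures favour Drug D. The question is whether to condition on cholesterol.
Cholesterol lies on the pathway drug → cholesterol → outcome, so adjusting for it blocks the indirect effect. For the total causal effect of drug, use the unadjusted pooled rates.
The causal difference is the pooled difference: 0.288 − 0.242 = +0.046.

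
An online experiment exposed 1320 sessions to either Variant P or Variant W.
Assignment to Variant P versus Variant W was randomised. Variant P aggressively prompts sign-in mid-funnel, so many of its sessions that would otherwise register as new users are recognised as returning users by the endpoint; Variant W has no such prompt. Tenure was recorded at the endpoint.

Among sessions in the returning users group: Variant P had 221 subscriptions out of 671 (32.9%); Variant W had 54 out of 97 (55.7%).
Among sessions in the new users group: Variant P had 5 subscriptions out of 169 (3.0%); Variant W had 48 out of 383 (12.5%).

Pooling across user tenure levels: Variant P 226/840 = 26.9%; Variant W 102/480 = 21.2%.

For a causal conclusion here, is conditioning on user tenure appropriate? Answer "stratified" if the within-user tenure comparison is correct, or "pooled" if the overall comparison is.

The stratified and pooled comparisons disagree (Variant W wins within each user tenure; Variant P wins overall), so the answer turns on the causal role of user tenure.
Stratifying would compare variants among sessions the variants themselves sorted into user tenure groups — a form of selection on an intermediate. The unconditioned pooled rates give the total causal effect.
Pooled: Variant P 26.9% vs Variant W 21.2%; Variant P is higher overall.

pooled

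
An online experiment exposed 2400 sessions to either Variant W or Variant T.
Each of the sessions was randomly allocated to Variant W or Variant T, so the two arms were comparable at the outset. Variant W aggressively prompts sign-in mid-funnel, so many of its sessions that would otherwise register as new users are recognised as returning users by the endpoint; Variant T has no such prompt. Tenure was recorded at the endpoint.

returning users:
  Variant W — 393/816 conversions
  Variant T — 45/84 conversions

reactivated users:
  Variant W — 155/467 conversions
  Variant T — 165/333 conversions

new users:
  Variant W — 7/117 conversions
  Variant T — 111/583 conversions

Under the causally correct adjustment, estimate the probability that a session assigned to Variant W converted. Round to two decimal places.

User tenure is recorded after the variant and is itself shifted by it — it sits on the causal path from variant to outcome. Conditioning on a mediator would strip out part of the effect we want; the pooled comparison gives the total causal effect.
So P(outcome | do(Variant W)) is just the pooled rate for Variant W: 555/1400 = 0.396.

0.40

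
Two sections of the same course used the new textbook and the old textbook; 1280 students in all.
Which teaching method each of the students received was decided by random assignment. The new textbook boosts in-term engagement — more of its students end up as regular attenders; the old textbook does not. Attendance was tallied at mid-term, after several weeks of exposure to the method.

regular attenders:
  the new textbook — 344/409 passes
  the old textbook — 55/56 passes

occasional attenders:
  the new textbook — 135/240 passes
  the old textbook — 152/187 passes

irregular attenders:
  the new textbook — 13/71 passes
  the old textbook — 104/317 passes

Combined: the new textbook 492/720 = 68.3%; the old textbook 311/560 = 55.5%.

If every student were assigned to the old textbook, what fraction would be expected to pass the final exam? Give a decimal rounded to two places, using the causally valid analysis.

0.56

The stratified and pooled comparisons disagree (the old textbook wins within each mid-term attendance; the new textbook wins overall), so the answer turns on the causal role of mid-term attendance.
Stratifying would compare teaching methods among students the teaching methods themselves sorted into mid-term attendance groups — a form of selection on an intermediate. The unconditioned pooled rates give the total causal effect.
So P(outcome | do(the old textbook)) is just the pooled rate for the old textbook: 311/560 = 0.555.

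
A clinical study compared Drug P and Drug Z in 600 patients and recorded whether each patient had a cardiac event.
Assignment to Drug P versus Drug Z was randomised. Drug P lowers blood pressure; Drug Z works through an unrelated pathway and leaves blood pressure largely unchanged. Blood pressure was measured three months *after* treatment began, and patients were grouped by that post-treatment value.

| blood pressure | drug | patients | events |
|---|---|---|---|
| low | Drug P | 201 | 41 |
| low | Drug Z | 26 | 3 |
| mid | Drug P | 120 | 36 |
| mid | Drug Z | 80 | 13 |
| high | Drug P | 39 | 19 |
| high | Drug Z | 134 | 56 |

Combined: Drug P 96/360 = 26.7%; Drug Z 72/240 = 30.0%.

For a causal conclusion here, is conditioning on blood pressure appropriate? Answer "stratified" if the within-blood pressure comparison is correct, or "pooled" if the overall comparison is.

pooled

Because the drug influences blood pressure, blood pressure is a post-treatment mediator, not a confounder. Stratifying on it would bias the estimate; the causal effect is the crude pooled difference.
Pooled: Drug P 26.7% vs Drug Z 30.0%; Drug P is lower overall.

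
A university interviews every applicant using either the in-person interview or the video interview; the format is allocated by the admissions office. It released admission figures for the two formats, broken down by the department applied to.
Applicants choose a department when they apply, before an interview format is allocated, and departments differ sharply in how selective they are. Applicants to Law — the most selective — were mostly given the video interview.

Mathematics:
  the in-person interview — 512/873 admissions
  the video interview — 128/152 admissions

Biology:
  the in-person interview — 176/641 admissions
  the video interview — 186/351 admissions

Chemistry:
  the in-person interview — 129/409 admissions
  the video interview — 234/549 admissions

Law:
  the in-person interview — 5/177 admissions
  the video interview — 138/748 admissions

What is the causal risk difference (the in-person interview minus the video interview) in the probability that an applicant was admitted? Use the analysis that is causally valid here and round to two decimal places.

Department differs across interview formats for reasons unrelated to any effect of the interview format itself, and it separately predicts the outcome — a classic confounder. We must compare within department levels.
Adjusting over the population distribution of department: 0.263·(0.586−0.842) + 0.254·(0.275−0.530) + 0.246·(0.315−0.426) + 0.237·(0.028−0.184) = -0.196.

-0.20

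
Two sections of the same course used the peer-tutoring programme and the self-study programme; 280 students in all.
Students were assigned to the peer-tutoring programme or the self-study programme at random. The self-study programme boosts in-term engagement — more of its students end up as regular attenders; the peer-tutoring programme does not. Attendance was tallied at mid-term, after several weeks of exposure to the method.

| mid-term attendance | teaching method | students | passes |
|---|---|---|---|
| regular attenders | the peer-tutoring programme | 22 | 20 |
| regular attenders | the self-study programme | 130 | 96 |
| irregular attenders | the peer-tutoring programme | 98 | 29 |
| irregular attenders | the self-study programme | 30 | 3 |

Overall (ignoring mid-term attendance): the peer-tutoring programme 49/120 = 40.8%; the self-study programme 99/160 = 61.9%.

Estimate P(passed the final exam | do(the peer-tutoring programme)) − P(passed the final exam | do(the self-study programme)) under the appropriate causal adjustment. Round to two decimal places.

-0.21

Within every mid-term attendance level the peer-tutoring programme has the higher rate, yet pooled the self-study programme does — Simpson's reversal.
Mid-term attendance is downstream of the teaching method. One should not condition on a consequence of treatment, so the overall rates are the right comparison.
The causal difference is the pooled difference: 0.408 − 0.619 = -0.210.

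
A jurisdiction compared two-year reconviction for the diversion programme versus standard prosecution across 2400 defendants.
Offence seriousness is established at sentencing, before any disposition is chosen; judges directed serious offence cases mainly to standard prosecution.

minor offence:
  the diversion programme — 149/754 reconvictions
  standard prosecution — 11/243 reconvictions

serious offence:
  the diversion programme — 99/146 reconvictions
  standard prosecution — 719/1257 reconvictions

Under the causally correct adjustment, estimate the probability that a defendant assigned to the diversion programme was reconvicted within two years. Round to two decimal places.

The stratified and pooled comparisons disagree (standard prosecution wins within each offence seriousness; the diversion programme wins overall), so the answer turns on the causal role of offence seriousness.
Here offence seriousness is a common cause — it drives both which disposition a case falls under and the outcome. The crude comparison mixes populations; the stratum-specific rates are the causally relevant ones.
Standardising the diversion programme to the population offence seriousness mix: 0.415·149/754 + 0.585·99/146 = 0.478.

0.48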